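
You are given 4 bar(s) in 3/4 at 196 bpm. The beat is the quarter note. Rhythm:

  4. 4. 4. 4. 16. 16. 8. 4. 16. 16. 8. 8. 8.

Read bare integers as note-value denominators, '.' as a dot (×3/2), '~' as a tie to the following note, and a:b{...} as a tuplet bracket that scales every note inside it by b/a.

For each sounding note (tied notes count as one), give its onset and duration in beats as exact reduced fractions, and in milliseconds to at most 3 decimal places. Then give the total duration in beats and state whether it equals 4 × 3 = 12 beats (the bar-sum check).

1) 0.0ms=0b +459.184ms=3/2b
2) 459.184ms=3/2b +459.184ms=3/2b
3) 918.367ms=3b +459.184ms=3/2b
4) 1377.551ms=9/2b +459.184ms=3/2b
5) 1836.735ms=6b +114.796ms=3/8b
6) 1951.531ms=51/8b +114.796ms=3/8b
7) 2066.327ms=27/4b +229.592ms=3/4b
8) 2295.918ms=15/2b +459.184ms=3/2b
9) 2755.102ms=9b +114.796ms=3/8b
10) 2869.898ms=75/8b +114.796ms=3/8b
11) 2984.694ms=39/4b +229.592ms=3/4b
12) 3214.286ms=21/2b +229.592ms=3/4b
13) 3443.878ms=45/4b +229.592ms=3/4b
Σ=12b of 12 (196bpm 3/4) — PASS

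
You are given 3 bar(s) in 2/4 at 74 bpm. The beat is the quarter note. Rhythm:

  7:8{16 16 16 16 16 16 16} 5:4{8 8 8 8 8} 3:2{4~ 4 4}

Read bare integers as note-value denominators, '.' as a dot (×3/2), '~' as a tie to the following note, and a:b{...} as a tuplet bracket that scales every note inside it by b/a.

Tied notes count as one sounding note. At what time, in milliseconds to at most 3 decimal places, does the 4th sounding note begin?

1. 0.0ms @ 0 + 231.66ms (2/7)
2. 231.66ms @ 2/7 + 231.66ms (2/7)
3. 463.32ms @ 4/7 + 231.66ms (2/7)
4. 694.981ms @ 6/7 + 231.66ms (2/7)
5. 926.641ms @ 8/7 + 231.66ms (2/7)
6. 1158.301ms @ 10/7 + 231.66ms (2/7)
7. 1389.961ms @ 12/7 + 231.66ms (2/7)
8. 1621.622ms @ 2 + 324.324ms (2/5)
9. 1945.946ms @ 12/5 + 324.324ms (2/5)
10. 2270.27ms @ 14/5 + 324.324ms (2/5)
11. 2594.595ms @ 16/5 + 324.324ms (2/5)
12. 2918.919ms @ 18/5 + 324.324ms (2/5)
13. 3243.243ms @ 4 + 1081.081ms (4/3)
14. 4324.324ms @ 16/3 + 540.541ms (2/3)

note 4 onset = 6/7b = 694.981ms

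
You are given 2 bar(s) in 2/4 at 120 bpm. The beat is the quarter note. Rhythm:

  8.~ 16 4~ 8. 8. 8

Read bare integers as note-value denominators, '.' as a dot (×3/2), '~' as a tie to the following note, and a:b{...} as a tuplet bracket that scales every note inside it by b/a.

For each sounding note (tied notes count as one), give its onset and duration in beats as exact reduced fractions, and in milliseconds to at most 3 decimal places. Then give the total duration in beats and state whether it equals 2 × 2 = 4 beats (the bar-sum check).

1) 0.0ms=0b +500.0ms=1b
2) 500.0ms=1b +875.0ms=7/4b
3) 1375.0ms=11/4b +375.0ms=3/4b
4) 1750.0ms=7/2b +250.0ms=1/2b
Σ=4b of 4 (120bpm 2/4) — PASS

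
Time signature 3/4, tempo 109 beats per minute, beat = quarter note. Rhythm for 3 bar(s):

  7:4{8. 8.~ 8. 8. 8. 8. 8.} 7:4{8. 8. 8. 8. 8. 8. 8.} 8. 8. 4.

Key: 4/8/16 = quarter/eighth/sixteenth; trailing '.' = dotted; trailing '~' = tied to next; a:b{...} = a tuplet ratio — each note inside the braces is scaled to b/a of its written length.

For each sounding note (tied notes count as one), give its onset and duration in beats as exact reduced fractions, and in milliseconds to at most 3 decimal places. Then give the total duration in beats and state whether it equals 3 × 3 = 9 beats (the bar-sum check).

1) 0.0ms=0b +235.911ms=3/7b
2) 235.911ms=3/7b +471.822ms=6/7b
3) 707.733ms=9/7b +235.911ms=3/7b
4) 943.644ms=12/7b +235.911ms=3/7b
5) 1179.554ms=15/7b +235.911ms=3/7b
6) 1415.465ms=18/7b +235.911ms=3/7b
7) 1651.376ms=3b +235.911ms=3/7b
8) 1887.287ms=24/7b +235.911ms=3/7b
9) 2123.198ms=27/7b +235.911ms=3/7b
10) 2359.109ms=30/7b +235.911ms=3/7b
11) 2595.02ms=33/7b +235.911ms=3/7b
12) 2830.931ms=36/7b +235.911ms=3/7b
13) 3066.841ms=39/7b +235.911ms=3/7b
14) 3302.752ms=6b +412.844ms=3/4b
15) 3715.596ms=27/4b +412.844ms=3/4b
16) 4128.44ms=15/2b +825.688ms=3/2b
Σ=9b of 9 (109bpm 3/4) — PASS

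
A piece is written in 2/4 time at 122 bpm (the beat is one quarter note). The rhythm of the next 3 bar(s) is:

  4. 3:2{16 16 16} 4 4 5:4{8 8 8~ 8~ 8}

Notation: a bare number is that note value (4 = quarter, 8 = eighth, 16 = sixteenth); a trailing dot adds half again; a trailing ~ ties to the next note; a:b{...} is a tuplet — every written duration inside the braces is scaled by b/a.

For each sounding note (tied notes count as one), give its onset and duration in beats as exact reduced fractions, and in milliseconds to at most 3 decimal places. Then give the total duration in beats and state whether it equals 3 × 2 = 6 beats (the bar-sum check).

1) 0.0ms=0b +737.705ms=3/2b
2) 737.705ms=3/2b +81.967ms=1/6b
3) 819.672ms=5/3b +81.967ms=1/6b
4) 901.639ms=11/6b +81.967ms=1/6b
5) 983.607ms=2b +491.803ms=1b
6) 1475.41ms=3b +491.803ms=1b
7) 1967.213ms=4b +196.721ms=2/5b
8) 2163.934ms=22/5b +196.721ms=2/5b
9) 2360.656ms=24/5b +590.164ms=6/5b
Σ=6b of 6 (122bpm 2/4) — PASS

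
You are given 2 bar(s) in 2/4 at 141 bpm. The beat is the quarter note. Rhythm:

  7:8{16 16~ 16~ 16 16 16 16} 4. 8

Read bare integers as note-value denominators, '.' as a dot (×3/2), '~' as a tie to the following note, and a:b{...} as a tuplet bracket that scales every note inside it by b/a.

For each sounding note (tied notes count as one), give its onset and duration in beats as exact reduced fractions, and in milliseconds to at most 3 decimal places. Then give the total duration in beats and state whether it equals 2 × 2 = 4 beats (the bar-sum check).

1) 0.0ms=0b +121.581ms=2/7b
2) 121.581ms=2/7b +364.742ms=6/7b
3) 486.322ms=8/7b +121.581ms=2/7b
4) 607.903ms=10/7b +121.581ms=2/7b
5) 729.483ms=12/7b +121.581ms=2/7b
6) 851.064ms=2b +638.298ms=3/2b
7) 1489.362ms=7/2b +212.766ms=1/2b
Σ=4b of 4 (141bpm 2/4) — PASS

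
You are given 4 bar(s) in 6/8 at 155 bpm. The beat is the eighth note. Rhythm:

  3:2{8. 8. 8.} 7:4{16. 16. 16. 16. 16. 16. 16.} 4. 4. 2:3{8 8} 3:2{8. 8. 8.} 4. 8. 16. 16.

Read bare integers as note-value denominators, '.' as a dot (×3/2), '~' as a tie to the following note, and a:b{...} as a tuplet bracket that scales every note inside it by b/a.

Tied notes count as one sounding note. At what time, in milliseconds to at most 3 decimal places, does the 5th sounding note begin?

note 5 onset = 24/7b = 1327.189ms

1. 0.0ms @ 0 + 387.097ms (1)
2. 387.097ms @ 1 + 387.097ms (1)
3. 774.194ms @ 2 + 387.097ms (1)
4. 1161.29ms @ 3 + 165.899ms (3/7)
5. 1327.189ms @ 24/7 + 165.899ms (3/7)
6. 1493.088ms @ 27/7 + 165.899ms (3/7)
7. 1658.986ms @ 30/7 + 165.899ms (3/7)
8. 1824.885ms @ 33/7 + 165.899ms (3/7)
9. 1990.783ms @ 36/7 + 165.899ms (3/7)
10. 2156.682ms @ 39/7 + 165.899ms (3/7)
11. 2322.581ms @ 6 + 1161.29ms (3)
12. 3483.871ms @ 9 + 1161.29ms (3)
13. 4645.161ms @ 12 + 580.645ms (3/2)
14. 5225.806ms @ 27/2 + 580.645ms (3/2)
15. 5806.452ms @ 15 + 387.097ms (1)
16. 6193.548ms @ 16 + 387.097ms (1)
17. 6580.645ms @ 17 + 387.097ms (1)
18. 6967.742ms @ 18 + 1161.29ms (3)
19. 8129.032ms @ 21 + 580.645ms (3/2)
20. 8709.677ms @ 45/2 + 290.323ms (3/4)
21. 9000.0ms @ 93/4 + 290.323ms (3/4)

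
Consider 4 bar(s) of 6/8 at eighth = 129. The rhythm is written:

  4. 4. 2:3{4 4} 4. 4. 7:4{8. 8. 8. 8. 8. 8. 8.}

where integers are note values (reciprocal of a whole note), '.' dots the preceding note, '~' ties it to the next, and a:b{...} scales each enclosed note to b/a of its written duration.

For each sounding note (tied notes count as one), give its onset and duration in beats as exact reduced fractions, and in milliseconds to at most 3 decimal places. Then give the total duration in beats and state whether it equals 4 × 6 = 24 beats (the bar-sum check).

1) 0.0ms=0b +1395.349ms=3b
2) 1395.349ms=3b +1395.349ms=3b
3) 2790.698ms=6b +1395.349ms=3b
4) 4186.047ms=9b +1395.349ms=3b
5) 5581.395ms=12b +1395.349ms=3b
6) 6976.744ms=15b +1395.349ms=3b
7) 8372.093ms=18b +398.671ms=6/7b
8) 8770.764ms=132/7b +398.671ms=6/7b
9) 9169.435ms=138/7b +398.671ms=6/7b
10) 9568.106ms=144/7b +398.671ms=6/7b
11) 9966.777ms=150/7b +398.671ms=6/7b
12) 10365.449ms=156/7b +398.671ms=6/7b
13) 10764.12ms=162/7b +398.671ms=6/7b
Σ=24b of 24 (129bpm 6/8) — PASS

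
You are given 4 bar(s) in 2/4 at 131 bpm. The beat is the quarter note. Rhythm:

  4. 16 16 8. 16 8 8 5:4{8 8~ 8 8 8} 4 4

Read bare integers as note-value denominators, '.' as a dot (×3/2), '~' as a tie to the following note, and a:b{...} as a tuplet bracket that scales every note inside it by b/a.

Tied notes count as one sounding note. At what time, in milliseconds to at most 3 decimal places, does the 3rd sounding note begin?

1. 0.0ms @ 0 + 687.023ms (3/2)
2. 687.023ms @ 3/2 + 114.504ms (1/4)
3. 801.527ms @ 7/4 + 114.504ms (1/4)
4. 916.031ms @ 2 + 343.511ms (3/4)
5. 1259.542ms @ 11/4 + 114.504ms (1/4)
6. 1374.046ms @ 3 + 229.008ms (1/2)
7. 1603.053ms @ 7/2 + 229.008ms (1/2)
8. 1832.061ms @ 4 + 183.206ms (2/5)
9. 2015.267ms @ 22/5 + 366.412ms (4/5)
10. 2381.679ms @ 26/5 + 183.206ms (2/5)
11. 2564.885ms @ 28/5 + 183.206ms (2/5)
12. 2748.092ms @ 6 + 458.015ms (1)
13. 3206.107ms @ 7 + 458.015ms (1)

note 3 onset = 7/4b = 801.527ms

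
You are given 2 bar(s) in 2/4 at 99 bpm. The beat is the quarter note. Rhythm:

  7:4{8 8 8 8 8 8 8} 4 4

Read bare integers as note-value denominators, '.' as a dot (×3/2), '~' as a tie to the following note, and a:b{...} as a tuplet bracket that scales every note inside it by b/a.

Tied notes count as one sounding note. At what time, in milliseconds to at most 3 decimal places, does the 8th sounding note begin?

1. 0.0ms @ 0 + 173.16ms (2/7)
2. 173.16ms @ 2/7 + 173.16ms (2/7)
3. 346.32ms @ 4/7 + 173.16ms (2/7)
4. 519.481ms @ 6/7 + 173.16ms (2/7)
5. 692.641ms @ 8/7 + 173.16ms (2/7)
6. 865.801ms @ 10/7 + 173.16ms (2/7)
7. 1038.961ms @ 12/7 + 173.16ms (2/7)
8. 1212.121ms @ 2 + 606.061ms (1)
9. 1818.182ms @ 3 + 606.061ms (1)

note 8 onset = 2b = 1212.121ms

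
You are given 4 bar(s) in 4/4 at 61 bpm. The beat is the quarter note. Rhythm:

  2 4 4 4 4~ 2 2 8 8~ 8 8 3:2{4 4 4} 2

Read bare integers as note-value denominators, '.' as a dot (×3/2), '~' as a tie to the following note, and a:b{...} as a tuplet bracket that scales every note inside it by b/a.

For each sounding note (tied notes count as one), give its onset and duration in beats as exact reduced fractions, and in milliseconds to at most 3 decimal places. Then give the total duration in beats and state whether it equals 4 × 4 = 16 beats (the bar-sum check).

1) 0.0ms=0b +1967.213ms=2b
2) 1967.213ms=2b +983.607ms=1b
3) 2950.82ms=3b +983.607ms=1b
4) 3934.426ms=4b +983.607ms=1b
5) 4918.033ms=5b +2950.82ms=3b
6) 7868.852ms=8b +1967.213ms=2b
7) 9836.066ms=10b +491.803ms=1/2b
8) 10327.869ms=21/2b +983.607ms=1b
9) 11311.475ms=23/2b +491.803ms=1/2b
10) 11803.279ms=12b +655.738ms=2/3b
11) 12459.016ms=38/3b +655.738ms=2/3b
12) 13114.754ms=40/3b +655.738ms=2/3b
13) 13770.492ms=14b +1967.213ms=2b
Σ=16b of 16 (61bpm 4/4) — PASS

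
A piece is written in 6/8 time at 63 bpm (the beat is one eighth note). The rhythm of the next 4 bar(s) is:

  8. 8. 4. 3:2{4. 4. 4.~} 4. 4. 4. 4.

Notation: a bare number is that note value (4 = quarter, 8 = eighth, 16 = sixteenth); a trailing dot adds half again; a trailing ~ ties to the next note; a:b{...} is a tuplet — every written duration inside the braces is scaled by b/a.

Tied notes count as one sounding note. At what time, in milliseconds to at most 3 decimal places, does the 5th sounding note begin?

note 5 onset = 8b = 7619.048ms

1. 0.0ms @ 0 + 1428.571ms (3/2)
2. 1428.571ms @ 3/2 + 1428.571ms (3/2)
3. 2857.143ms @ 3 + 2857.143ms (3)
4. 5714.286ms @ 6 + 1904.762ms (2)
5. 7619.048ms @ 8 + 1904.762ms (2)
6. 9523.81ms @ 10 + 4761.905ms (5)
7. 14285.714ms @ 15 + 2857.143ms (3)
8. 17142.857ms @ 18 + 2857.143ms (3)
9. 20000.0ms @ 21 + 2857.143ms (3)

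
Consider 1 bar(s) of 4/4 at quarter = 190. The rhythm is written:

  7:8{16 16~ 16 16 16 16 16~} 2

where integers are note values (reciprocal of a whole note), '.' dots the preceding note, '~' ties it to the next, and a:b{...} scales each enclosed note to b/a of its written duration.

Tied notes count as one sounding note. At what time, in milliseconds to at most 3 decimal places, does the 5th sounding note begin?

1. 0.0ms @ 0 + 90.226ms (2/7)
2. 90.226ms @ 2/7 + 180.451ms (4/7)
3. 270.677ms @ 6/7 + 90.226ms (2/7)
4. 360.902ms @ 8/7 + 90.226ms (2/7)
5. 451.128ms @ 10/7 + 90.226ms (2/7)
6. 541.353ms @ 12/7 + 721.805ms (16/7)

note 5 onset = 10/7b = 451.128ms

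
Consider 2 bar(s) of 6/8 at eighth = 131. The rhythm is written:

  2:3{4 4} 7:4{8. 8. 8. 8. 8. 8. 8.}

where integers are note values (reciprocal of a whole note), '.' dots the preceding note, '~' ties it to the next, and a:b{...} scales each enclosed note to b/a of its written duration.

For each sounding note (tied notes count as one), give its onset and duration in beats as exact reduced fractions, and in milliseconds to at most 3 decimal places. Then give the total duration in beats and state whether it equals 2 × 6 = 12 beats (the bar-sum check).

1) 0.0ms=0b +1374.046ms=3b
2) 1374.046ms=3b +1374.046ms=3b
3) 2748.092ms=6b +392.585ms=6/7b
4) 3140.676ms=48/7b +392.585ms=6/7b
5) 3533.261ms=54/7b +392.585ms=6/7b
6) 3925.845ms=60/7b +392.585ms=6/7b
7) 4318.43ms=66/7b +392.585ms=6/7b
8) 4711.014ms=72/7b +392.585ms=6/7b
9) 5103.599ms=78/7b +392.585ms=6/7b
Σ=12b of 12 (131bpm 6/8) — PASS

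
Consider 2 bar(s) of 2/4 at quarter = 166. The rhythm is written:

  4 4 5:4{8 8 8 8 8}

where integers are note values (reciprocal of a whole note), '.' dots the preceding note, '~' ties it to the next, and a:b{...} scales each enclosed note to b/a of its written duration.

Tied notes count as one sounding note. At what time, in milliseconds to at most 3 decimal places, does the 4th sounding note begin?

1. 0.0ms @ 0 + 361.446ms (1)
2. 361.446ms @ 1 + 361.446ms (1)
3. 722.892ms @ 2 + 144.578ms (2/5)
4. 867.47ms @ 12/5 + 144.578ms (2/5)
5. 1012.048ms @ 14/5 + 144.578ms (2/5)
6. 1156.627ms @ 16/5 + 144.578ms (2/5)
7. 1301.205ms @ 18/5 + 144.578ms (2/5)

note 4 onset = 12/5b = 867.47ms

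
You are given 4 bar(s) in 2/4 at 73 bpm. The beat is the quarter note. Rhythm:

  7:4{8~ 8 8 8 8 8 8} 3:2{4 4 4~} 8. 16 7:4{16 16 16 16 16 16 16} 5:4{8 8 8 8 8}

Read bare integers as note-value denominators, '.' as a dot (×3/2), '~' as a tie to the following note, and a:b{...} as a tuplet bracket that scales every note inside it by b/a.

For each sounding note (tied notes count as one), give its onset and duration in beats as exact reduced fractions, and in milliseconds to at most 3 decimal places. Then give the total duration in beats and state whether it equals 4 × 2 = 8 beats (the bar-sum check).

1) 0.0ms=0b +469.667ms=4/7b
2) 469.667ms=4/7b +234.834ms=2/7b
3) 704.501ms=6/7b +234.834ms=2/7b
4) 939.335ms=8/7b +234.834ms=2/7b
5) 1174.168ms=10/7b +234.834ms=2/7b
6) 1409.002ms=12/7b +234.834ms=2/7b
7) 1643.836ms=2b +547.945ms=2/3b
8) 2191.781ms=8/3b +547.945ms=2/3b
9) 2739.726ms=10/3b +1164.384ms=17/12b
10) 3904.11ms=19/4b +205.479ms=1/4b
11) 4109.589ms=5b +117.417ms=1/7b
12) 4227.006ms=36/7b +117.417ms=1/7b
13) 4344.423ms=37/7b +117.417ms=1/7b
14) 4461.84ms=38/7b +117.417ms=1/7b
15) 4579.256ms=39/7b +117.417ms=1/7b
16) 4696.673ms=40/7b +117.417ms=1/7b
17) 4814.09ms=41/7b +117.417ms=1/7b
18) 4931.507ms=6b +328.767ms=2/5b
19) 5260.274ms=32/5b +328.767ms=2/5b
20) 5589.041ms=34/5b +328.767ms=2/5b
21) 5917.808ms=36/5b +328.767ms=2/5b
22) 6246.575ms=38/5b +328.767ms=2/5b
Σ=8b of 8 (73bpm 2/4) — PASS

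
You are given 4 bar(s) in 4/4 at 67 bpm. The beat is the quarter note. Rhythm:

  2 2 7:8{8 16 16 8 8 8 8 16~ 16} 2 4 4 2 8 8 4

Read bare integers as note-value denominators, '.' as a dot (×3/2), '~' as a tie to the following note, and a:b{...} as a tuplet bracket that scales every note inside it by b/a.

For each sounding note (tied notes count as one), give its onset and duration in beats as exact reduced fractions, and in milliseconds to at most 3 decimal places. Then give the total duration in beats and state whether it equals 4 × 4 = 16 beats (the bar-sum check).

1) 0.0ms=0b +1791.045ms=2b
2) 1791.045ms=2b +1791.045ms=2b
3) 3582.09ms=4b +511.727ms=4/7b
4) 4093.817ms=32/7b +255.864ms=2/7b
5) 4349.68ms=34/7b +255.864ms=2/7b
6) 4605.544ms=36/7b +511.727ms=4/7b
7) 5117.271ms=40/7b +511.727ms=4/7b
8) 5628.998ms=44/7b +511.727ms=4/7b
9) 6140.725ms=48/7b +511.727ms=4/7b
10) 6652.452ms=52/7b +511.727ms=4/7b
11) 7164.179ms=8b +1791.045ms=2b
12) 8955.224ms=10b +895.522ms=1b
13) 9850.746ms=11b +895.522ms=1b
14) 10746.269ms=12b +1791.045ms=2b
15) 12537.313ms=14b +447.761ms=1/2b
16) 12985.075ms=29/2b +447.761ms=1/2b
17) 13432.836ms=15b +895.522ms=1b
Σ=16b of 16 (67bpm 4/4) — PASS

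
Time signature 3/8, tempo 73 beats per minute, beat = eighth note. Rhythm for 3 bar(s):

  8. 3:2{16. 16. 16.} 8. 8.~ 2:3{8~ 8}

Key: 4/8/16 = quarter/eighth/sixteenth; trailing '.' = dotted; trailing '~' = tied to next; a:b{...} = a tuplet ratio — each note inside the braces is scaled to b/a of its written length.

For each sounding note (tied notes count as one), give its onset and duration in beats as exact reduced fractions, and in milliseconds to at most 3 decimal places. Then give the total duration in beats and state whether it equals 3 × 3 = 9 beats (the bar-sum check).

1) 0.0ms=0b +1232.877ms=3/2b
2) 1232.877ms=3/2b +410.959ms=1/2b
3) 1643.836ms=2b +410.959ms=1/2b
4) 2054.795ms=5/2b +410.959ms=1/2b
5) 2465.753ms=3b +1232.877ms=3/2b
6) 3698.63ms=9/2b +3698.63ms=9/2b
Σ=9b of 9 (73bpm 3/8) — PASS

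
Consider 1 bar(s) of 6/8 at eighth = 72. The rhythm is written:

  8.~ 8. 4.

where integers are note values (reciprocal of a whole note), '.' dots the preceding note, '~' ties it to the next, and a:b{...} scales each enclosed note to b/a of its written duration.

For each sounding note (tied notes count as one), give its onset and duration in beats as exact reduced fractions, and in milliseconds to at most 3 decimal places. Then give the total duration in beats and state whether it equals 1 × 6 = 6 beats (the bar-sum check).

1) 0.0ms=0b +2500.0ms=3b
2) 2500.0ms=3b +2500.0ms=3b
Σ=6b of 6 (72bpm 6/8) — PASS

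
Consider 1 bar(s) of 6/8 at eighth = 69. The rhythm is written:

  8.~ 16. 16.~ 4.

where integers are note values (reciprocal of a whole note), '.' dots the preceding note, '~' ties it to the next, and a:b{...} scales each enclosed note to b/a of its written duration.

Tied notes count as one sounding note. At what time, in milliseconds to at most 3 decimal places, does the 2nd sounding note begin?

note 2 onset = 9/4b = 1956.522ms

1. 0.0ms @ 0 + 1956.522ms (9/4)
2. 1956.522ms @ 9/4 + 3260.87ms (15/4)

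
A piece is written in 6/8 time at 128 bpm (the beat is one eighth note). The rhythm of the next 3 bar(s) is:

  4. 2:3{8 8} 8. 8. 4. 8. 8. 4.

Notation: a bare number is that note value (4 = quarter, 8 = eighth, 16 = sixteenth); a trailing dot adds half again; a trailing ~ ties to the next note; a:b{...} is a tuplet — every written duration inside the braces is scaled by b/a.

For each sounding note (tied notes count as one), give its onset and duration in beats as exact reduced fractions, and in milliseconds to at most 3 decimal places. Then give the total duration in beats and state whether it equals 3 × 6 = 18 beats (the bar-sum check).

1) 0.0ms=0b +1406.25ms=3b
2) 1406.25ms=3b +703.125ms=3/2b
3) 2109.375ms=9/2b +703.125ms=3/2b
4) 2812.5ms=6b +703.125ms=3/2b
5) 3515.625ms=15/2b +703.125ms=3/2b
6) 4218.75ms=9b +1406.25ms=3b
7) 5625.0ms=12b +703.125ms=3/2b
8) 6328.125ms=27/2b +703.125ms=3/2b
9) 7031.25ms=15b +1406.25ms=3b
Σ=18b of 18 (128bpm 6/8) — PASS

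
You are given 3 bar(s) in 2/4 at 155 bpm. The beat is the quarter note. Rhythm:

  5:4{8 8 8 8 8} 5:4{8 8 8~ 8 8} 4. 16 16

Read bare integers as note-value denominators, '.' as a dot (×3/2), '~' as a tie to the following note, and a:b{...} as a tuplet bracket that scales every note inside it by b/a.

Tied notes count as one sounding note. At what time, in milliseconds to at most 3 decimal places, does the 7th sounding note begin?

note 7 onset = 12/5b = 929.032ms

1. 0.0ms @ 0 + 154.839ms (2/5)
2. 154.839ms @ 2/5 + 154.839ms (2/5)
3. 309.677ms @ 4/5 + 154.839ms (2/5)
4. 464.516ms @ 6/5 + 154.839ms (2/5)
5. 619.355ms @ 8/5 + 154.839ms (2/5)
6. 774.194ms @ 2 + 154.839ms (2/5)
7. 929.032ms @ 12/5 + 154.839ms (2/5)
8. 1083.871ms @ 14/5 + 309.677ms (4/5)
9. 1393.548ms @ 18/5 + 154.839ms (2/5)
10. 1548.387ms @ 4 + 580.645ms (3/2)
11. 2129.032ms @ 11/2 + 96.774ms (1/4)
12. 2225.806ms @ 23/4 + 96.774ms (1/4)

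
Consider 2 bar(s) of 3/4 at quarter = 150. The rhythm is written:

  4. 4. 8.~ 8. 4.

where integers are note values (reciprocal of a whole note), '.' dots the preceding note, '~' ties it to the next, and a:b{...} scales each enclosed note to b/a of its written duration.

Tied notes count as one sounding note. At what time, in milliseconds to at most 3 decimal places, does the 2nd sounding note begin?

note 2 onset = 3/2b = 600.0ms

1. 0.0ms @ 0 + 600.0ms (3/2)
2. 600.0ms @ 3/2 + 600.0ms (3/2)
3. 1200.0ms @ 3 + 600.0ms (3/2)
4. 1800.0ms @ 9/2 + 600.0ms (3/2)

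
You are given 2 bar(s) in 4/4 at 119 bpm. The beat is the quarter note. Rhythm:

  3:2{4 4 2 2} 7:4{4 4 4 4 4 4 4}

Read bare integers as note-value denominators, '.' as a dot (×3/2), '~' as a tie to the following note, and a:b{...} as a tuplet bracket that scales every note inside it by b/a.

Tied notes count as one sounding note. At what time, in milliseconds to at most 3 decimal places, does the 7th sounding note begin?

1. 0.0ms @ 0 + 336.134ms (2/3)
2. 336.134ms @ 2/3 + 336.134ms (2/3)
3. 672.269ms @ 4/3 + 672.269ms (4/3)
4. 1344.538ms @ 8/3 + 672.269ms (4/3)
5. 2016.807ms @ 4 + 288.115ms (4/7)
6. 2304.922ms @ 32/7 + 288.115ms (4/7)
7. 2593.037ms @ 36/7 + 288.115ms (4/7)
8. 2881.152ms @ 40/7 + 288.115ms (4/7)
9. 3169.268ms @ 44/7 + 288.115ms (4/7)
10. 3457.383ms @ 48/7 + 288.115ms (4/7)
11. 3745.498ms @ 52/7 + 288.115ms (4/7)

note 7 onset = 36/7b = 2593.037ms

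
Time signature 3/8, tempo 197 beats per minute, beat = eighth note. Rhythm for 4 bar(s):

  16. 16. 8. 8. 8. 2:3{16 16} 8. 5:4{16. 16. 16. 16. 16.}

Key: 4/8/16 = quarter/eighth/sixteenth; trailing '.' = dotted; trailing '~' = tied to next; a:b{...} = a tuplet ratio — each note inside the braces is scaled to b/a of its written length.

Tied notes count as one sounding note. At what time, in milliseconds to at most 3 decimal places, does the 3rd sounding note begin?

1. 0.0ms @ 0 + 228.426ms (3/4)
2. 228.426ms @ 3/4 + 228.426ms (3/4)
3. 456.853ms @ 3/2 + 456.853ms (3/2)
4. 913.706ms @ 3 + 456.853ms (3/2)
5. 1370.558ms @ 9/2 + 456.853ms (3/2)
6. 1827.411ms @ 6 + 228.426ms (3/4)
7. 2055.838ms @ 27/4 + 228.426ms (3/4)
8. 2284.264ms @ 15/2 + 456.853ms (3/2)
9. 2741.117ms @ 9 + 182.741ms (3/5)
10. 2923.858ms @ 48/5 + 182.741ms (3/5)
11. 3106.599ms @ 51/5 + 182.741ms (3/5)
12. 3289.34ms @ 54/5 + 182.741ms (3/5)
13. 3472.081ms @ 57/5 + 182.741ms (3/5)

note 3 onset = 3/2b = 456.853ms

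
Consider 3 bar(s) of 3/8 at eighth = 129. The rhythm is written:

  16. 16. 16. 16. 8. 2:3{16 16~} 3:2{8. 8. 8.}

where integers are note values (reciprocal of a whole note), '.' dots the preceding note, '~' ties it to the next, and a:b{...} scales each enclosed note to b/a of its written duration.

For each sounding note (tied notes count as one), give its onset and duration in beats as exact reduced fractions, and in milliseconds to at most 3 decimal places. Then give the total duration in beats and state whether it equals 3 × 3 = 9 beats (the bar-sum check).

1) 0.0ms=0b +348.837ms=3/4b
2) 348.837ms=3/4b +348.837ms=3/4b
3) 697.674ms=3/2b +348.837ms=3/4b
4) 1046.512ms=9/4b +348.837ms=3/4b
5) 1395.349ms=3b +697.674ms=3/2b
6) 2093.023ms=9/2b +348.837ms=3/4b
7) 2441.86ms=21/4b +813.953ms=7/4b
8) 3255.814ms=7b +465.116ms=1b
9) 3720.93ms=8b +465.116ms=1b
Σ=9b of 9 (129bpm 3/8) — PASS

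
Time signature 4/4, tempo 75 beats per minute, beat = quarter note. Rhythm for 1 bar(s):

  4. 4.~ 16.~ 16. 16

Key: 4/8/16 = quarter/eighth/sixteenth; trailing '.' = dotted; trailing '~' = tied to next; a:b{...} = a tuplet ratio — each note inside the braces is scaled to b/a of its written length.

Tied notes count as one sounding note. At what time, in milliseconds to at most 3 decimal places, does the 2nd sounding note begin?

1. 0.0ms @ 0 + 1200.0ms (3/2)
2. 1200.0ms @ 3/2 + 1800.0ms (9/4)
3. 3000.0ms @ 15/4 + 200.0ms (1/4)

note 2 onset = 3/2b = 1200.0ms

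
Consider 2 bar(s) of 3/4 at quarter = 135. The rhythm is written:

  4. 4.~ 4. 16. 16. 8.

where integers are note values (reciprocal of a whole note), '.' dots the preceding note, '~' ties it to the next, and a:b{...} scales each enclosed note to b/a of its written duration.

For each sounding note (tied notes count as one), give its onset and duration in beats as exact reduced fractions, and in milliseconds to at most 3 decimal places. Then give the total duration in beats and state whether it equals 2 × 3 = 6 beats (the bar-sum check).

1) 0.0ms=0b +666.667ms=3/2b
2) 666.667ms=3/2b +1333.333ms=3b
3) 2000.0ms=9/2b +166.667ms=3/8b
4) 2166.667ms=39/8b +166.667ms=3/8b
5) 2333.333ms=21/4b +333.333ms=3/4b
Σ=6b of 6 (135bpm 3/4) — PASS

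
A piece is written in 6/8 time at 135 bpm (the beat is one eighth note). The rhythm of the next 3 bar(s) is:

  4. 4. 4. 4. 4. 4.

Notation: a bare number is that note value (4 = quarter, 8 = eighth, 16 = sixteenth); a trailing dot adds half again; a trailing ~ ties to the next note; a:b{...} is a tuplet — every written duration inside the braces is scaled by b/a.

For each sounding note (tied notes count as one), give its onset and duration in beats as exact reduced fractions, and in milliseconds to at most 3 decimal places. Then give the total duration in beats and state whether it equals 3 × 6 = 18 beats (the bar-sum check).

1) 0.0ms=0b +1333.333ms=3b
2) 1333.333ms=3b +1333.333ms=3b
3) 2666.667ms=6b +1333.333ms=3b
4) 4000.0ms=9b +1333.333ms=3b
5) 5333.333ms=12b +1333.333ms=3b
6) 6666.667ms=15b +1333.333ms=3b
Σ=18b of 18 (135bpm 6/8) — PASS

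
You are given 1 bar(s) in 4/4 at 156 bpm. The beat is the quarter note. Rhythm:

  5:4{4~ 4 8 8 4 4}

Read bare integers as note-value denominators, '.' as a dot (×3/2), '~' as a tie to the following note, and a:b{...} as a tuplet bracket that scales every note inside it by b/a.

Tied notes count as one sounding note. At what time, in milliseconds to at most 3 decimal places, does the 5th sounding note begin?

1. 0.0ms @ 0 + 615.385ms (8/5)
2. 615.385ms @ 8/5 + 153.846ms (2/5)
3. 769.231ms @ 2 + 153.846ms (2/5)
4. 923.077ms @ 12/5 + 307.692ms (4/5)
5. 1230.769ms @ 16/5 + 307.692ms (4/5)

note 5 onset = 16/5b = 1230.769ms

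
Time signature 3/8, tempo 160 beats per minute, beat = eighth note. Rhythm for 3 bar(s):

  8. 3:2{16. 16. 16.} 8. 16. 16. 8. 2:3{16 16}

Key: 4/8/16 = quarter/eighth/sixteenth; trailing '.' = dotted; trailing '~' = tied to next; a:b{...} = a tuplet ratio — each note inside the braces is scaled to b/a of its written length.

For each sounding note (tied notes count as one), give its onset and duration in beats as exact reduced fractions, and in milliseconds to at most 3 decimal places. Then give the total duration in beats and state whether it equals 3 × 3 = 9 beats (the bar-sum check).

1) 0.0ms=0b +562.5ms=3/2b
2) 562.5ms=3/2b +187.5ms=1/2b
3) 750.0ms=2b +187.5ms=1/2b
4) 937.5ms=5/2b +187.5ms=1/2b
5) 1125.0ms=3b +562.5ms=3/2b
6) 1687.5ms=9/2b +281.25ms=3/4b
7) 1968.75ms=21/4b +281.25ms=3/4b
8) 2250.0ms=6b +562.5ms=3/2b
9) 2812.5ms=15/2b +281.25ms=3/4b
10) 3093.75ms=33/4b +281.25ms=3/4b
Σ=9b of 9 (160bpm 3/8) — PASS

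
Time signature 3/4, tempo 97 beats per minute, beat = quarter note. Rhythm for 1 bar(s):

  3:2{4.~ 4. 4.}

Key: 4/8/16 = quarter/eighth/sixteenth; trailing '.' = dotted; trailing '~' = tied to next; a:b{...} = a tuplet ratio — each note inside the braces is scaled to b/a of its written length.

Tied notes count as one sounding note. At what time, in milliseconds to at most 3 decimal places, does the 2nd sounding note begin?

note 2 onset = 2b = 1237.113ms

1. 0.0ms @ 0 + 1237.113ms (2)
2. 1237.113ms @ 2 + 618.557ms (1)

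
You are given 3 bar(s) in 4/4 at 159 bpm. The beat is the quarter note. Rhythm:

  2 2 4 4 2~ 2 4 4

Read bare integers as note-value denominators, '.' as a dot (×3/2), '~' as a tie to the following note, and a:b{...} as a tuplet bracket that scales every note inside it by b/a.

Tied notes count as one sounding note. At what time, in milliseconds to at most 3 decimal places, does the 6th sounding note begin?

note 6 onset = 10b = 3773.585ms

1. 0.0ms @ 0 + 754.717ms (2)
2. 754.717ms @ 2 + 754.717ms (2)
3. 1509.434ms @ 4 + 377.358ms (1)
4. 1886.792ms @ 5 + 377.358ms (1)
5. 2264.151ms @ 6 + 1509.434ms (4)
6. 3773.585ms @ 10 + 377.358ms (1)
7. 4150.943ms @ 11 + 377.358ms (1)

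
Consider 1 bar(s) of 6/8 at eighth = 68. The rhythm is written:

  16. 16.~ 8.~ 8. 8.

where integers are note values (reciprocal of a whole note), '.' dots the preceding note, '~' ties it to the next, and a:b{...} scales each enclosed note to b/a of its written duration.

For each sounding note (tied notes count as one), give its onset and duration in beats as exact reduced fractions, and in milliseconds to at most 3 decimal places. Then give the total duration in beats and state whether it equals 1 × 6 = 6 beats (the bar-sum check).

1) 0.0ms=0b +661.765ms=3/4b
2) 661.765ms=3/4b +3308.824ms=15/4b
3) 3970.588ms=9/2b +1323.529ms=3/2b
Σ=6b of 6 (68bpm 6/8) — PASS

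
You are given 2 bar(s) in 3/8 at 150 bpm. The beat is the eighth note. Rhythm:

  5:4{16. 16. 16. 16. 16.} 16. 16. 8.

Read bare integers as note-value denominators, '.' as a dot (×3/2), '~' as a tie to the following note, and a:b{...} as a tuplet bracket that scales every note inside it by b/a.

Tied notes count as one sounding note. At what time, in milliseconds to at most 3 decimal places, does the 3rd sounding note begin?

note 3 onset = 6/5b = 480.0ms

1. 0.0ms @ 0 + 240.0ms (3/5)
2. 240.0ms @ 3/5 + 240.0ms (3/5)
3. 480.0ms @ 6/5 + 240.0ms (3/5)
4. 720.0ms @ 9/5 + 240.0ms (3/5)
5. 960.0ms @ 12/5 + 240.0ms (3/5)
6. 1200.0ms @ 3 + 300.0ms (3/4)
7. 1500.0ms @ 15/4 + 300.0ms (3/4)
8. 1800.0ms @ 9/2 + 600.0ms (3/2)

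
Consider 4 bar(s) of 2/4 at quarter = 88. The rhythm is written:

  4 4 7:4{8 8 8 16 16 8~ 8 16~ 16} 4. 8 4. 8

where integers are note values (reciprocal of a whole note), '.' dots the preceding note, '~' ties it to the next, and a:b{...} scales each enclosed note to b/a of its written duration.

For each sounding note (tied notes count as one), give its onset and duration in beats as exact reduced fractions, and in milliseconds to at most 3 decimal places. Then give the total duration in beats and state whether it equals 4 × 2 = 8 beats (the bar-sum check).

1) 0.0ms=0b +681.818ms=1b
2) 681.818ms=1b +681.818ms=1b
3) 1363.636ms=2b +194.805ms=2/7b
4) 1558.442ms=16/7b +194.805ms=2/7b
5) 1753.247ms=18/7b +194.805ms=2/7b
6) 1948.052ms=20/7b +97.403ms=1/7b
7) 2045.455ms=3b +97.403ms=1/7b
8) 2142.857ms=22/7b +389.61ms=4/7b
9) 2532.468ms=26/7b +194.805ms=2/7b
10) 2727.273ms=4b +1022.727ms=3/2b
11) 3750.0ms=11/2b +340.909ms=1/2b
12) 4090.909ms=6b +1022.727ms=3/2b
13) 5113.636ms=15/2b +340.909ms=1/2b
Σ=8b of 8 (88bpm 2/4) — PASS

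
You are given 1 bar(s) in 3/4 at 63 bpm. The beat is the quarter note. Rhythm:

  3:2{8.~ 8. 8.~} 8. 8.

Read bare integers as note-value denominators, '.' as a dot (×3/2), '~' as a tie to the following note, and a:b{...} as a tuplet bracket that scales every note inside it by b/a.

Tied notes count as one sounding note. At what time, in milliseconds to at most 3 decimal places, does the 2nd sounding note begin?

note 2 onset = 1b = 952.381ms

1. 0.0ms @ 0 + 952.381ms (1)
2. 952.381ms @ 1 + 1190.476ms (5/4)
3. 2142.857ms @ 9/4 + 714.286ms (3/4)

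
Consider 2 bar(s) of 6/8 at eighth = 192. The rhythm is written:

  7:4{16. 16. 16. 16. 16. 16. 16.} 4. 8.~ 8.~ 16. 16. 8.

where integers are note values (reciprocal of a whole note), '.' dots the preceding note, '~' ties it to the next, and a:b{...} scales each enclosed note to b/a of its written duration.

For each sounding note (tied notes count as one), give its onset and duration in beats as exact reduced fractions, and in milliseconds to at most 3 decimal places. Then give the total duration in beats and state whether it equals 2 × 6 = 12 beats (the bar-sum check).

1) 0.0ms=0b +133.929ms=3/7b
2) 133.929ms=3/7b +133.929ms=3/7b
3) 267.857ms=6/7b +133.929ms=3/7b
4) 401.786ms=9/7b +133.929ms=3/7b
5) 535.714ms=12/7b +133.929ms=3/7b
6) 669.643ms=15/7b +133.929ms=3/7b
7) 803.571ms=18/7b +133.929ms=3/7b
8) 937.5ms=3b +937.5ms=3b
9) 1875.0ms=6b +1171.875ms=15/4b
10) 3046.875ms=39/4b +234.375ms=3/4b
11) 3281.25ms=21/2b +468.75ms=3/2b
Σ=12b of 12 (192bpm 6/8) — PASS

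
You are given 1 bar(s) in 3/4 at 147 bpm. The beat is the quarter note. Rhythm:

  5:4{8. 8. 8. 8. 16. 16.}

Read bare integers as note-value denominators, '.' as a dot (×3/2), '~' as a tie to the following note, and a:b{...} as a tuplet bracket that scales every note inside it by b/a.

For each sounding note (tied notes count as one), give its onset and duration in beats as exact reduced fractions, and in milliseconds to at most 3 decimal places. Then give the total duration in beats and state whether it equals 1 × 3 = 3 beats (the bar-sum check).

1) 0.0ms=0b +244.898ms=3/5b
2) 244.898ms=3/5b +244.898ms=3/5b
3) 489.796ms=6/5b +244.898ms=3/5b
4) 734.694ms=9/5b +244.898ms=3/5b
5) 979.592ms=12/5b +122.449ms=3/10b
6) 1102.041ms=27/10b +122.449ms=3/10b
Σ=3b of 3 (147bpm 3/4) — PASS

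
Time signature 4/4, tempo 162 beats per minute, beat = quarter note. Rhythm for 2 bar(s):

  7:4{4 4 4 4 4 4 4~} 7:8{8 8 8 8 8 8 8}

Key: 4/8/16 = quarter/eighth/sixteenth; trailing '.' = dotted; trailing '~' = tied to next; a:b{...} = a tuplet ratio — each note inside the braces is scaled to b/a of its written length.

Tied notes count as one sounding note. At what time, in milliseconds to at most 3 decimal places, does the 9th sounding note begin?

1. 0.0ms @ 0 + 211.64ms (4/7)
2. 211.64ms @ 4/7 + 211.64ms (4/7)
3. 423.28ms @ 8/7 + 211.64ms (4/7)
4. 634.921ms @ 12/7 + 211.64ms (4/7)
5. 846.561ms @ 16/7 + 211.64ms (4/7)
6. 1058.201ms @ 20/7 + 211.64ms (4/7)
7. 1269.841ms @ 24/7 + 423.28ms (8/7)
8. 1693.122ms @ 32/7 + 211.64ms (4/7)
9. 1904.762ms @ 36/7 + 211.64ms (4/7)
10. 2116.402ms @ 40/7 + 211.64ms (4/7)
11. 2328.042ms @ 44/7 + 211.64ms (4/7)
12. 2539.683ms @ 48/7 + 211.64ms (4/7)
13. 2751.323ms @ 52/7 + 211.64ms (4/7)

note 9 onset = 36/7b = 1904.762ms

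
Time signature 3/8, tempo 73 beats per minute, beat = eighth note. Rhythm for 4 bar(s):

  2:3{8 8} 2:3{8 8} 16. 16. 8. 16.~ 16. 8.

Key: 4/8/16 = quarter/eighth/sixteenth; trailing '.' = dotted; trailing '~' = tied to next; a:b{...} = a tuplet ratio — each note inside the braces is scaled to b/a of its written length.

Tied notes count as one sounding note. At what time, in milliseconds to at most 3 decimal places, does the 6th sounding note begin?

note 6 onset = 27/4b = 5547.945ms

1. 0.0ms @ 0 + 1232.877ms (3/2)
2. 1232.877ms @ 3/2 + 1232.877ms (3/2)
3. 2465.753ms @ 3 + 1232.877ms (3/2)
4. 3698.63ms @ 9/2 + 1232.877ms (3/2)
5. 4931.507ms @ 6 + 616.438ms (3/4)
6. 5547.945ms @ 27/4 + 616.438ms (3/4)
7. 6164.384ms @ 15/2 + 1232.877ms (3/2)
8. 7397.26ms @ 9 + 1232.877ms (3/2)
9. 8630.137ms @ 21/2 + 1232.877ms (3/2)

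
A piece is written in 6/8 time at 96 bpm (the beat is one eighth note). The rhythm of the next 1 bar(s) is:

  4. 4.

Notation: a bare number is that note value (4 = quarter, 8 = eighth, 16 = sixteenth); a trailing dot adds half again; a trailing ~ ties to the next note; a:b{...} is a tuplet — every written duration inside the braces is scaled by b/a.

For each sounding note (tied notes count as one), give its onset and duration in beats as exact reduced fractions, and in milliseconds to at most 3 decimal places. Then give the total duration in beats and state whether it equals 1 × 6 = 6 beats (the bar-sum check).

1) 0.0ms=0b +1875.0ms=3b
2) 1875.0ms=3b +1875.0ms=3b
Σ=6b of 6 (96bpm 6/8) — PASS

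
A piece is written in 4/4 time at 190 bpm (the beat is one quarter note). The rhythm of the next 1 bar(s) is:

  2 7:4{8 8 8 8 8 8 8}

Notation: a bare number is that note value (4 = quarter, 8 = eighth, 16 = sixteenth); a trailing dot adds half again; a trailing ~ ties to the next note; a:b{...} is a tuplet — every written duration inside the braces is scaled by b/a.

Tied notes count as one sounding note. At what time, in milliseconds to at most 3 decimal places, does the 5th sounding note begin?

note 5 onset = 20/7b = 902.256ms

1. 0.0ms @ 0 + 631.579ms (2)
2. 631.579ms @ 2 + 90.226ms (2/7)
3. 721.805ms @ 16/7 + 90.226ms (2/7)
4. 812.03ms @ 18/7 + 90.226ms (2/7)
5. 902.256ms @ 20/7 + 90.226ms (2/7)
6. 992.481ms @ 22/7 + 90.226ms (2/7)
7. 1082.707ms @ 24/7 + 90.226ms (2/7)
8. 1172.932ms @ 26/7 + 90.226ms (2/7)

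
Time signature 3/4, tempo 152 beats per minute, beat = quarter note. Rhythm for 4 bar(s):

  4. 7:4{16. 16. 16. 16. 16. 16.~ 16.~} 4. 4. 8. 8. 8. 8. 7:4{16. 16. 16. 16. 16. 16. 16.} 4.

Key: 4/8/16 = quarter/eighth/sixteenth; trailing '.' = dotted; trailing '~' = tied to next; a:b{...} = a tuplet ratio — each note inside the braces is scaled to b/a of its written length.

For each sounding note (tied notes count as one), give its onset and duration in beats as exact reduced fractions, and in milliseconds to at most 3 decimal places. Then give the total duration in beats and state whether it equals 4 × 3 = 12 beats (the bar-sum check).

1) 0.0ms=0b +592.105ms=3/2b
2) 592.105ms=3/2b +84.586ms=3/14b
3) 676.692ms=12/7b +84.586ms=3/14b
4) 761.278ms=27/14b +84.586ms=3/14b
5) 845.865ms=15/7b +84.586ms=3/14b
6) 930.451ms=33/14b +84.586ms=3/14b
7) 1015.038ms=18/7b +761.278ms=27/14b
8) 1776.316ms=9/2b +592.105ms=3/2b
9) 2368.421ms=6b +296.053ms=3/4b
10) 2664.474ms=27/4b +296.053ms=3/4b
11) 2960.526ms=15/2b +296.053ms=3/4b
12) 3256.579ms=33/4b +296.053ms=3/4b
13) 3552.632ms=9b +84.586ms=3/14b
14) 3637.218ms=129/14b +84.586ms=3/14b
15) 3721.805ms=66/7b +84.586ms=3/14b
16) 3806.391ms=135/14b +84.586ms=3/14b
17) 3890.977ms=69/7b +84.586ms=3/14b
18) 3975.564ms=141/14b +84.586ms=3/14b
19) 4060.15ms=72/7b +84.586ms=3/14b
20) 4144.737ms=21/2b +592.105ms=3/2b
Σ=12b of 12 (152bpm 3/4) — PASS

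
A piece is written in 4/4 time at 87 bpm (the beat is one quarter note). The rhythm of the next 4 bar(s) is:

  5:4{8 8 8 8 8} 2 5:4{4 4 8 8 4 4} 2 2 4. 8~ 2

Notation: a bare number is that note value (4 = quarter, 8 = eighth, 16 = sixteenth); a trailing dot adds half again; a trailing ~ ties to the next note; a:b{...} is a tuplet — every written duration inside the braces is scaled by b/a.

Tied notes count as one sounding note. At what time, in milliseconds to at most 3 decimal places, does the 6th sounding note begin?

1. 0.0ms @ 0 + 275.862ms (2/5)
2. 275.862ms @ 2/5 + 275.862ms (2/5)
3. 551.724ms @ 4/5 + 275.862ms (2/5)
4. 827.586ms @ 6/5 + 275.862ms (2/5)
5. 1103.448ms @ 8/5 + 275.862ms (2/5)
6. 1379.31ms @ 2 + 1379.31ms (2)
7. 2758.621ms @ 4 + 551.724ms (4/5)
8. 3310.345ms @ 24/5 + 551.724ms (4/5)
9. 3862.069ms @ 28/5 + 275.862ms (2/5)
10. 4137.931ms @ 6 + 275.862ms (2/5)
11. 4413.793ms @ 32/5 + 551.724ms (4/5)
12. 4965.517ms @ 36/5 + 551.724ms (4/5)
13. 5517.241ms @ 8 + 1379.31ms (2)
14. 6896.552ms @ 10 + 1379.31ms (2)
15. 8275.862ms @ 12 + 1034.483ms (3/2)
16. 9310.345ms @ 27/2 + 1724.138ms (5/2)

note 6 onset = 2b = 1379.31ms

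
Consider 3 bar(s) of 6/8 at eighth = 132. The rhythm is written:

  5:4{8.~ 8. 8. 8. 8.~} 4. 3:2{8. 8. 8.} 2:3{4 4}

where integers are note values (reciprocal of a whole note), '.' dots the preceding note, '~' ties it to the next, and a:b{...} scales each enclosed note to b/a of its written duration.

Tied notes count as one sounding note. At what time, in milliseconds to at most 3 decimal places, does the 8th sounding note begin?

note 8 onset = 12b = 5454.545ms

1. 0.0ms @ 0 + 1090.909ms (12/5)
2. 1090.909ms @ 12/5 + 545.455ms (6/5)
3. 1636.364ms @ 18/5 + 545.455ms (6/5)
4. 2181.818ms @ 24/5 + 1909.091ms (21/5)
5. 4090.909ms @ 9 + 454.545ms (1)
6. 4545.455ms @ 10 + 454.545ms (1)
7. 5000.0ms @ 11 + 454.545ms (1)
8. 5454.545ms @ 12 + 1363.636ms (3)
9. 6818.182ms @ 15 + 1363.636ms (3)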